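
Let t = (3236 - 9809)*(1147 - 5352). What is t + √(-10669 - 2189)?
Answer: 27639465 + I*√12858 ≈ 2.7639e+7 + 113.39*I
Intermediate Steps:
t = 27639465 (t = -6573*(-4205) = 27639465)
t + √(-10669 - 2189) = 27639465 + √(-10669 - 2189) = 27639465 + √(-12858) = 27639465 + I*√12858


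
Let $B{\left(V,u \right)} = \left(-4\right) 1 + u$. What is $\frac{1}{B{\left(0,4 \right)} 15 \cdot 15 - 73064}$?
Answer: $- \frac{1}{73064} \approx -1.3687 \cdot 10^{-5}$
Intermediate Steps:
$B{\left(V,u \right)} = -4 + u$
$\frac{1}{B{\left(0,4 \right)} 15 \cdot 15 - 73064} = \frac{1}{\left(-4 + 4\right) 15 \cdot 15 - 73064} = \frac{1}{0 \cdot 15 \cdot 15 - 73064} = \frac{1}{0 \cdot 15 - 73064} = \frac{1}{0 - 73064} = \frac{1}{-73064} = - \frac{1}{73064}$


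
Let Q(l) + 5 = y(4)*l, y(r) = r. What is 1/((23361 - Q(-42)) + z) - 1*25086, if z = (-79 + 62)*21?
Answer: -581418221/23177 ≈ -25086.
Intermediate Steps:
Q(l) = -5 + 4*l
z = -357 (z = -17*21 = -357)
1/((23361 - Q(-42)) + z) - 1*25086 = 1/((23361 - (-5 + 4*(-42))) - 357) - 1*25086 = 1/((23361 - (-5 - 168)) - 357) - 25086 = 1/((23361 - 1*(-173)) - 357) - 25086 = 1/((23361 + 173) - 357) - 25086 = 1/(23534 - 357) - 25086 = 1/23177 - 25086 = -581418221/23177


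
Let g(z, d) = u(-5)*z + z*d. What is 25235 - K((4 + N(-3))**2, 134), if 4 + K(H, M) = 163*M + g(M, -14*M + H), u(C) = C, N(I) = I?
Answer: 255317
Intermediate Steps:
g(z, d) = -5*z + d*z (g(z, d) = -5*z + z*d = -5*z + d*z)
K(H, M) = -4 + 163*M + M*(-5 + H - 14*M) (K(H, M) = -4 + (163*M + M*(-5 + (-14*M + H))) = -4 + (163*M + M*(-5 + (H - 14*M))) = -4 + (163*M + M*(-5 + H - 14*M)) = -4 + 163*M + M*(-5 + H - 14*M))
25235 - K((4 + N(-3))**2, 134) = 25235 - (-4 + 163*134 - 1*134*(5 - (4 - 3)**2 + 14*134)) = 25235 - (-4 + 21842 - 1*134*(5 - 1*1**2 + 1876)) = 25235 - (-4 + 21842 - 1*134*(5 - 1*1 + 1876)) = 25235 - (-4 + 21842 - 1*134*(5 - 1 + 1876)) = 25235 - (-4 + 21842 - 1*134*1880) = 25235 - (-4 + 21842 - 251920) = 25235 - 1*(-230082) = 25235 + 230082 = 255317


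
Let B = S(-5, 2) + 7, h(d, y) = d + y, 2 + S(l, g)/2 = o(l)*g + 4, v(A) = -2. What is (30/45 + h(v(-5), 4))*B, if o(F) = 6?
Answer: 280/3 ≈ 93.333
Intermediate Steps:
S(l, g) = 4 + 12*g (S(l, g) = -4 + 2*(6*g + 4) = -4 + 2*(4 + 6*g) = -4 + (8 + 12*g) = 4 + 12*g)
B = 35 (B = (4 + 12*2) + 7 = (4 + 24) + 7 = 28 + 7 = 35)
(30/45 + h(v(-5), 4))*B = (30/45 + (-2 + 4))*35 = (30*(1/45) + 2)*35 = (2/3 + 2)*35 = (8/3)*35 = 280/3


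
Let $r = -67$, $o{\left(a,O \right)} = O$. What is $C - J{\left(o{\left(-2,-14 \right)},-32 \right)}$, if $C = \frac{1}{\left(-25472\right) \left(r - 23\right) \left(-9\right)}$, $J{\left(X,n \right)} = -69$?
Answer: $\frac{1423630079}{20632320} \approx 69.0$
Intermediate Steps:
$C = - \frac{1}{20632320}$ ($C = \frac{1}{\left(-25472\right) \left(-67 - 23\right) \left(-9\right)} = - \frac{1}{25472 \left(\left(-90\right) \left(-9\right)\right)} = - \frac{1}{25472 \cdot 810} = \left(- \frac{1}{25472}\right) \frac{1}{810} = - \frac{1}{20632320} \approx -4.8468 \cdot 10^{-8}$)
$C - J{\left(o{\left(-2,-14 \right)},-32 \right)} = - \frac{1}{20632320} - -69 = - \frac{1}{20632320} + 69 = \frac{1423630079}{20632320}$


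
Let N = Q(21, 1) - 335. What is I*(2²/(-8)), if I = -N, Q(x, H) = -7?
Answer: -171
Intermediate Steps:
N = -342 (N = -7 - 335 = -342)
I = 342 (I = -1*(-342) = 342)
I*(2²/(-8)) = 342*(2²/(-8)) = 342*(-⅛*4) = 342*(-½) = -171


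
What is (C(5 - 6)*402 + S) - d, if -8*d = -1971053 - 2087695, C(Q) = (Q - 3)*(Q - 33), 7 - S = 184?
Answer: -905697/2 ≈ -4.5285e+5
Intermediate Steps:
S = -177 (S = 7 - 1*184 = 7 - 184 = -177)
C(Q) = (-33 + Q)*(-3 + Q) (C(Q) = (-3 + Q)*(-33 + Q) = (-33 + Q)*(-3 + Q))
d = 1014687/2 (d = -(-1971053 - 2087695)/8 = -⅛*(-4058748) = 1014687/2 ≈ 5.0734e+5)
(C(5 - 6)*402 + S) - d = ((99 + (5 - 6)² - 36*(5 - 6))*402 - 177) - 1*1014687/2 = ((99 + (-1)² - 36*(-1))*402 - 177) - 1014687/2 = ((99 + 1 + 36)*402 - 177) - 1014687/2 = (136*402 - 177) - 1014687/2 = (54672 - 177) - 1014687/2 = 54495 - 1014687/2 = -905697/2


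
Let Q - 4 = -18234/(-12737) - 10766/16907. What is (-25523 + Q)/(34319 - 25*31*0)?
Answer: -5495204093525/7390406488421 ≈ -0.74356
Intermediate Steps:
Q = 1032533532/215344459 (Q = 4 + (-18234/(-12737) - 10766/16907) = 4 + (-18234*(-1/12737) - 10766*1/16907) = 4 + (18234/12737 - 10766/16907) = 4 + 171155696/215344459 = 1032533532/215344459 ≈ 4.7948)
(-25523 + Q)/(34319 - 25*31*0) = (-25523 + 1032533532/215344459)/(34319 - 25*31*0) = -5495204093525/(215344459*(34319 - 775*0)) = -5495204093525/(215344459*(34319 + 0)) = -5495204093525/215344459/34319 = -5495204093525/215344459*1/34319 = -5495204093525/7390406488421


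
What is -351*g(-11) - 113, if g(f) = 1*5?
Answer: -1868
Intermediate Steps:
g(f) = 5
-351*g(-11) - 113 = -351*5 - 113 = -1755 - 113 = -1868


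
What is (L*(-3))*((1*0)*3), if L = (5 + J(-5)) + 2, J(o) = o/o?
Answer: 0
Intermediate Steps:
J(o) = 1
L = 8 (L = (5 + 1) + 2 = 6 + 2 = 8)
(L*(-3))*((1*0)*3) = (8*(-3))*((1*0)*3) = -0*3 = -24*0 = 0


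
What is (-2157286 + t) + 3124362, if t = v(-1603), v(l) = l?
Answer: 965473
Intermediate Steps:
t = -1603
(-2157286 + t) + 3124362 = (-2157286 - 1603) + 3124362 = -2158889 + 3124362 = 965473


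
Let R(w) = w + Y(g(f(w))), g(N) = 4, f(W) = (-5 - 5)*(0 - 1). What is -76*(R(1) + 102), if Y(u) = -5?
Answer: -7448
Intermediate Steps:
f(W) = 10 (f(W) = -10*(-1) = 10)
R(w) = -5 + w (R(w) = w - 5 = -5 + w)
-76*(R(1) + 102) = -76*((-5 + 1) + 102) = -76*(-4 + 102) = -76*98 = -7448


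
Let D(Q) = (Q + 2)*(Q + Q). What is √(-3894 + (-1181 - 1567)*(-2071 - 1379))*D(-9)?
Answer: 126*√9476706 ≈ 3.8788e+5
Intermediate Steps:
D(Q) = 2*Q*(2 + Q) (D(Q) = (2 + Q)*(2*Q) = 2*Q*(2 + Q))
√(-3894 + (-1181 - 1567)*(-2071 - 1379))*D(-9) = √(-3894 + (-1181 - 1567)*(-2071 - 1379))*(2*(-9)*(2 - 9)) = √(-3894 - 2748*(-3450))*(2*(-9)*(-7)) = √(-3894 + 9480600)*126 = √9476706*126 = 126*√9476706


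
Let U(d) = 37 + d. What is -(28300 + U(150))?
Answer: -28487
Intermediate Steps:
-(28300 + U(150)) = -(28300 + (37 + 150)) = -(28300 + 187) = -1*28487 = -28487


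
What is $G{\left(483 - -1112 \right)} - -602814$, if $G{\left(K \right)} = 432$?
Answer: $603246$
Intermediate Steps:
$G{\left(483 - -1112 \right)} - -602814 = 432 - -602814 = 432 + 602814 = 603246$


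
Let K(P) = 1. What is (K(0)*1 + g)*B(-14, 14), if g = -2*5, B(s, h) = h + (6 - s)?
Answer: -306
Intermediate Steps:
B(s, h) = 6 + h - s
g = -10
(K(0)*1 + g)*B(-14, 14) = (1*1 - 10)*(6 + 14 - 1*(-14)) = (1 - 10)*(6 + 14 + 14) = -9*34 = -306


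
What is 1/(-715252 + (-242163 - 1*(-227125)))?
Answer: -1/730290 ≈ -1.3693e-6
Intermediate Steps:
1/(-715252 + (-242163 - 1*(-227125))) = 1/(-715252 + (-242163 + 227125)) = 1/(-715252 - 15038) = 1/(-730290) = -1/730290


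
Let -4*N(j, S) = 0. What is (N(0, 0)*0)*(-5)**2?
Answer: 0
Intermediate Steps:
N(j, S) = 0 (N(j, S) = -1/4*0 = 0)
(N(0, 0)*0)*(-5)**2 = (0*0)*(-5)**2 = 0*25 = 0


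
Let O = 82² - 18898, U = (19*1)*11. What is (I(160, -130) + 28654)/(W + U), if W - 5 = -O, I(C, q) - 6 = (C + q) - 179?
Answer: 28511/12388 ≈ 2.3015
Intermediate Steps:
I(C, q) = -173 + C + q (I(C, q) = 6 + ((C + q) - 179) = 6 + (-179 + C + q) = -173 + C + q)
U = 209 (U = 19*11 = 209)
O = -12174 (O = 6724 - 18898 = -12174)
W = 12179 (W = 5 - 1*(-12174) = 5 + 12174 = 12179)
(I(160, -130) + 28654)/(W + U) = ((-173 + 160 - 130) + 28654)/(12179 + 209) = (-143 + 28654)/12388 = 28511*(1/12388) = 28511/12388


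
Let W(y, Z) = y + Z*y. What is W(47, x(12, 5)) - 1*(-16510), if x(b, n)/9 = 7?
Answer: 19518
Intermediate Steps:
x(b, n) = 63 (x(b, n) = 9*7 = 63)
W(47, x(12, 5)) - 1*(-16510) = 47*(1 + 63) - 1*(-16510) = 47*64 + 16510 = 3008 + 16510 = 19518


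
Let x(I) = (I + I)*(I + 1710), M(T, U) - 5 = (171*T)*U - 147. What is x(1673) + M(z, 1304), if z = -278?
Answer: -50670176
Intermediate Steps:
M(T, U) = -142 + 171*T*U (M(T, U) = 5 + ((171*T)*U - 147) = 5 + (171*T*U - 147) = 5 + (-147 + 171*T*U) = -142 + 171*T*U)
x(I) = 2*I*(1710 + I) (x(I) = (2*I)*(1710 + I) = 2*I*(1710 + I))
x(1673) + M(z, 1304) = 2*1673*(1710 + 1673) + (-142 + 171*(-278)*1304) = 2*1673*3383 + (-142 - 61989552) = 11319518 - 61989694 = -50670176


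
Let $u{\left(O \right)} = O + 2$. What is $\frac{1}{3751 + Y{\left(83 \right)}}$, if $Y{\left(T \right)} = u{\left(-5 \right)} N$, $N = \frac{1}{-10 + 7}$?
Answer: $\frac{1}{3752} \approx 0.00026652$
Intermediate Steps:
$u{\left(O \right)} = 2 + O$
$N = - \frac{1}{3}$ ($N = \frac{1}{-3} = - \frac{1}{3} \approx -0.33333$)
$Y{\left(T \right)} = 1$ ($Y{\left(T \right)} = \left(2 - 5\right) \left(- \frac{1}{3}\right) = \left(-3\right) \left(- \frac{1}{3}\right) = 1$)
$\frac{1}{3751 + Y{\left(83 \right)}} = \frac{1}{3751 + 1} = \frac{1}{3752}$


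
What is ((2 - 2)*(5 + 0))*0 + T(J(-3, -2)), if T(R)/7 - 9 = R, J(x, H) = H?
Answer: 49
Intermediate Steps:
T(R) = 63 + 7*R
((2 - 2)*(5 + 0))*0 + T(J(-3, -2)) = ((2 - 2)*(5 + 0))*0 + (63 + 7*(-2)) = (0*5)*0 + (63 - 14) = 0*0 + 49 = 0 + 49 = 49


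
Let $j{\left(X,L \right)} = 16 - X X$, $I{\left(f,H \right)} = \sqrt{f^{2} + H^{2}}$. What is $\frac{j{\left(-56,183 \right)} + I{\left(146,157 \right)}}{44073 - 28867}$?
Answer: $- \frac{1560}{7603} + \frac{\sqrt{45965}}{15206} \approx -0.19108$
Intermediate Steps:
$I{\left(f,H \right)} = \sqrt{H^{2} + f^{2}}$
$j{\left(X,L \right)} = 16 - X^{2}$
$\frac{j{\left(-56,183 \right)} + I{\left(146,157 \right)}}{44073 - 28867} = \frac{\left(16 - \left(-56\right)^{2}\right) + \sqrt{157^{2} + 146^{2}}}{44073 - 28867} = \frac{\left(16 - 3136\right) + \sqrt{24649 + 21316}}{15206} = \left(\left(16 - 3136\right) + \sqrt{45965}\right) \frac{1}{15206} = \left(-3120 + \sqrt{45965}\right) \frac{1}{15206} = - \frac{1560}{7603} + \frac{\sqrt{45965}}{15206}$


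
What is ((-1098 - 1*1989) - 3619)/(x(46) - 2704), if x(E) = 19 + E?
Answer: 958/377 ≈ 2.5411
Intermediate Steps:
((-1098 - 1*1989) - 3619)/(x(46) - 2704) = ((-1098 - 1*1989) - 3619)/((19 + 46) - 2704) = ((-1098 - 1989) - 3619)/(65 - 2704) = (-3087 - 3619)/(-2639) = -6706*(-1/2639) = 958/377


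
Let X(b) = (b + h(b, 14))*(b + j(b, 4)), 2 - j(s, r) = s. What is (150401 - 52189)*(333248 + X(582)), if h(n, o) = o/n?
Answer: 9557393336072/291 ≈ 3.2843e+10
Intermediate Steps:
j(s, r) = 2 - s
X(b) = 2*b + 28/b (X(b) = (b + 14/b)*(b + (2 - b)) = (b + 14/b)*2 = 2*b + 28/b)
(150401 - 52189)*(333248 + X(582)) = (150401 - 52189)*(333248 + (2*582 + 28/582)) = 98212*(333248 + (1164 + 28*(1/582))) = 98212*(333248 + (1164 + 14/291)) = 98212*(333248 + 338738/291) = 98212*(97313906/291) = 9557393336072/291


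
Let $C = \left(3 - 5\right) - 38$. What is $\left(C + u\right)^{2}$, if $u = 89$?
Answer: $2401$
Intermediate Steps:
$C = -40$ ($C = -2 - 38 = -40$)
$\left(C + u\right)^{2} = \left(-40 + 89\right)^{2} = 49^{2} = 2401$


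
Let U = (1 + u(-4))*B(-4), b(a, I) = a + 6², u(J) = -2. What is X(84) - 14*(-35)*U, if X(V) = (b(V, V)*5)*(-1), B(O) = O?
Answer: 1360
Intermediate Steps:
b(a, I) = 36 + a (b(a, I) = a + 36 = 36 + a)
X(V) = -180 - 5*V (X(V) = ((36 + V)*5)*(-1) = (180 + 5*V)*(-1) = -180 - 5*V)
U = 4 (U = (1 - 2)*(-4) = -1*(-4) = 4)
X(84) - 14*(-35)*U = (-180 - 5*84) - 14*(-35)*4 = (-180 - 420) - (-490)*4 = -600 - 1*(-1960) = -600 + 1960 = 1360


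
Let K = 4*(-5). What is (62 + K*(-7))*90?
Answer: 18180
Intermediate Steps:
K = -20
(62 + K*(-7))*90 = (62 - 20*(-7))*90 = (62 + 140)*90 = 202*90 = 18180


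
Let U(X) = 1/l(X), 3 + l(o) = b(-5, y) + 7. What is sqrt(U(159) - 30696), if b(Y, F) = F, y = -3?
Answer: I*sqrt(30695) ≈ 175.2*I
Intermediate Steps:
l(o) = 1 (l(o) = -3 + (-3 + 7) = -3 + 4 = 1)
U(X) = 1 (U(X) = 1/1 = 1)
sqrt(U(159) - 30696) = sqrt(1 - 30696) = sqrt(-30695) = I*sqrt(30695)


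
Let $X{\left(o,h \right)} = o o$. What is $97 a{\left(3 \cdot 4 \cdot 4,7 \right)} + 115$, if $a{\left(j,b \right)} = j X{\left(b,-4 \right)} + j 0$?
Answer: $228259$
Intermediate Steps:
$X{\left(o,h \right)} = o^{2}$
$a{\left(j,b \right)} = j b^{2}$ ($a{\left(j,b \right)} = j b^{2} + j 0 = j b^{2} + 0 = j b^{2}$)
$97 a{\left(3 \cdot 4 \cdot 4,7 \right)} + 115 = 97 \cdot 3 \cdot 4 \cdot 4 \cdot 7^{2} + 115 = 97 \cdot 12 \cdot 4 \cdot 49 + 115 = 97 \cdot 48 \cdot 49 + 115 = 97 \cdot 2352 + 115 = 228144 + 115 = 228259$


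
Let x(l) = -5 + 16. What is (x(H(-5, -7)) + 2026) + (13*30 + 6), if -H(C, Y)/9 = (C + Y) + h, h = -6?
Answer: 2433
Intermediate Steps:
H(C, Y) = 54 - 9*C - 9*Y (H(C, Y) = -9*((C + Y) - 6) = -9*(-6 + C + Y) = 54 - 9*C - 9*Y)
x(l) = 11
(x(H(-5, -7)) + 2026) + (13*30 + 6) = (11 + 2026) + (13*30 + 6) = 2037 + (390 + 6) = 2037 + 396 = 2433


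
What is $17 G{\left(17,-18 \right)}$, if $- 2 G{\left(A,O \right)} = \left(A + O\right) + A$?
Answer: $-136$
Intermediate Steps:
$G{\left(A,O \right)} = - A - \frac{O}{2}$ ($G{\left(A,O \right)} = - \frac{\left(A + O\right) + A}{2} = - \frac{O + 2 A}{2} = - A - \frac{O}{2}$)
$17 G{\left(17,-18 \right)} = 17 \left(\left(-1\right) 17 - -9\right) = 17 \left(-17 + 9\right) = 17 \left(-8\right) = -136$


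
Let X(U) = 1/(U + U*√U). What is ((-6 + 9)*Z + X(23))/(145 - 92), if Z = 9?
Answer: 13661/26818 + √23/26818 ≈ 0.50958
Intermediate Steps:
X(U) = 1/(U + U^(3/2))
((-6 + 9)*Z + X(23))/(145 - 92) = ((-6 + 9)*9 + 1/(23 + 23^(3/2)))/(145 - 92) = (3*9 + 1/(23 + 23*√23))/53 = (27 + 1/(23 + 23*√23))*(1/53) = 27/53 + 1/(53*(23 + 23*√23))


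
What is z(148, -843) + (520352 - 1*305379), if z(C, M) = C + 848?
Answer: 215969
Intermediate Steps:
z(C, M) = 848 + C
z(148, -843) + (520352 - 1*305379) = (848 + 148) + (520352 - 1*305379) = 996 + (520352 - 305379) = 996 + 214973 = 215969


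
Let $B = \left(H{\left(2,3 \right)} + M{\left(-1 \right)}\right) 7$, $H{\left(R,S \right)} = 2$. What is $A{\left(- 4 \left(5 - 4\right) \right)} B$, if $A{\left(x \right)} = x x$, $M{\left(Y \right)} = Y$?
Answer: $112$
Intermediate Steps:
$A{\left(x \right)} = x^{2}$
$B = 7$ ($B = \left(2 - 1\right) 7 = 1 \cdot 7 = 7$)
$A{\left(- 4 \left(5 - 4\right) \right)} B = \left(- 4 \left(5 - 4\right)\right)^{2} \cdot 7 = \left(\left(-4\right) 1\right)^{2} \cdot 7 = \left(-4\right)^{2} \cdot 7 = 16 \cdot 7 = 112$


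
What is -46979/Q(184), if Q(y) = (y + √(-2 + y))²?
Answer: -46979/(184 + √182)² ≈ -1.2045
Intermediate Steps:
-46979/Q(184) = -46979/(184 + √(-2 + 184))² = -46979/(184 + √182)²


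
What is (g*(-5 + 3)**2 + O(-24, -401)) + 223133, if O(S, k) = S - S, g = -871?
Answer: 219649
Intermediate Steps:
O(S, k) = 0
(g*(-5 + 3)**2 + O(-24, -401)) + 223133 = (-871*(-5 + 3)**2 + 0) + 223133 = (-871*(-2)**2 + 0) + 223133 = (-871*4 + 0) + 223133 = (-3484 + 0) + 223133 = -3484 + 223133 = 219649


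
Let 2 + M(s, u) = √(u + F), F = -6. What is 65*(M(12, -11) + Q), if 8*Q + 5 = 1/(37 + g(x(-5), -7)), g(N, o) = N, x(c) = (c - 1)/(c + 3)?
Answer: -10907/64 + 65*I*√17 ≈ -170.42 + 268.0*I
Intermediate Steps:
x(c) = (-1 + c)/(3 + c)
M(s, u) = -2 + √(-6 + u) (M(s, u) = -2 + √(u - 6) = -2 + √(-6 + u))
Q = -199/320 (Q = -5/8 + 1/(8*(37 + (-1 - 5)/(3 - 5))) = -5/8 + 1/(8*(37 - 6/(-2))) = -5/8 + 1/(8*(37 - ½*(-6))) = -5/8 + 1/(8*(37 + 3)) = -5/8 + (⅛)/40 = -5/8 + (⅛)*(1/40) = -5/8 + 1/320 = -199/320 ≈ -0.62187)
65*(M(12, -11) + Q) = 65*((-2 + √(-6 - 11)) - 199/320) = 65*((-2 + √(-17)) - 199/320) = 65*((-2 + I*√17) - 199/320) = 65*(-839/320 + I*√17) = -10907/64 + 65*I*√17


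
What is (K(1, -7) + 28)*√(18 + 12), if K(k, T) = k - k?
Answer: 28*√30 ≈ 153.36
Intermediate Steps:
K(k, T) = 0
(K(1, -7) + 28)*√(18 + 12) = (0 + 28)*√(18 + 12) = 28*√30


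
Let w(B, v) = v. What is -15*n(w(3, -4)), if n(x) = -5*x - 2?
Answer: -270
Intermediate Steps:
n(x) = -2 - 5*x
-15*n(w(3, -4)) = -15*(-2 - 5*(-4)) = -15*(-2 + 20) = -15*18 = -270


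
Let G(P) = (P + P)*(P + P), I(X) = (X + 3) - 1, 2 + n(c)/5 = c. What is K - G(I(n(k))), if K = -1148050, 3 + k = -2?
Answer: -1152406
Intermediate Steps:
k = -5 (k = -3 - 2 = -5)
n(c) = -10 + 5*c
I(X) = 2 + X (I(X) = (3 + X) - 1 = 2 + X)
G(P) = 4*P² (G(P) = (2*P)*(2*P) = 4*P²)
K - G(I(n(k))) = -1148050 - 4*(2 + (-10 + 5*(-5)))² = -1148050 - 4*(2 + (-10 - 25))² = -1148050 - 4*(2 - 35)² = -1148050 - 4*(-33)² = -1148050 - 4*1089 = -1148050 - 1*4356 = -1148050 - 4356 = -1152406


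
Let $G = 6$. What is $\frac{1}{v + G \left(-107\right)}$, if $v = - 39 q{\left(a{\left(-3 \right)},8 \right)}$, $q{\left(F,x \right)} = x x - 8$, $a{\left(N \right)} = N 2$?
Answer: $- \frac{1}{2826} \approx -0.00035386$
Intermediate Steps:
$a{\left(N \right)} = 2 N$
$q{\left(F,x \right)} = -8 + x^{2}$ ($q{\left(F,x \right)} = x^{2} - 8 = -8 + x^{2}$)
$v = -2184$ ($v = - 39 \left(-8 + 8^{2}\right) = - 39 \left(-8 + 64\right) = \left(-39\right) 56 = -2184$)
$\frac{1}{v + G \left(-107\right)} = \frac{1}{-2184 + 6 \left(-107\right)} = \frac{1}{-2184 - 642} = \frac{1}{-2826} = - \frac{1}{2826}$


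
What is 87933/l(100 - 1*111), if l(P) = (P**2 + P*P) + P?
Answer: 29311/77 ≈ 380.66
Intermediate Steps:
l(P) = P + 2*P**2 (l(P) = (P**2 + P**2) + P = 2*P**2 + P = P + 2*P**2)
87933/l(100 - 1*111) = 87933/(((100 - 1*111)*(1 + 2*(100 - 1*111)))) = 87933/(((100 - 111)*(1 + 2*(100 - 111)))) = 87933/((-11*(1 + 2*(-11)))) = 87933/((-11*(1 - 22))) = 87933/((-11*(-21))) = 87933/231 = 87933*(1/231) = 29311/77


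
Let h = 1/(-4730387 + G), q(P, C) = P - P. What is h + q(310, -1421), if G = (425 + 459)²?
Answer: -1/3948931 ≈ -2.5323e-7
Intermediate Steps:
G = 781456 (G = 884² = 781456)
q(P, C) = 0
h = -1/3948931 (h = 1/(-4730387 + 781456) = 1/(-3948931) = -1/3948931 ≈ -2.5323e-7)
h + q(310, -1421) = -1/3948931 + 0 = -1/3948931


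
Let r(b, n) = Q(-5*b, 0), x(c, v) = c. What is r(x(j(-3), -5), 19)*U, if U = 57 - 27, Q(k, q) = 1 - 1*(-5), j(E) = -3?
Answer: 180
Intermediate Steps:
Q(k, q) = 6 (Q(k, q) = 1 + 5 = 6)
U = 30
r(b, n) = 6
r(x(j(-3), -5), 19)*U = 6*30 = 180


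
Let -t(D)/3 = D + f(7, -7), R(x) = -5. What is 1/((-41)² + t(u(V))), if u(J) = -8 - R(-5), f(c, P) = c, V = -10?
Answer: 1/1669 ≈ 0.00059916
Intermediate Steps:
u(J) = -3 (u(J) = -8 - 1*(-5) = -8 + 5 = -3)
t(D) = -21 - 3*D (t(D) = -3*(D + 7) = -3*(7 + D) = -21 - 3*D)
1/((-41)² + t(u(V))) = 1/((-41)² + (-21 - 3*(-3))) = 1/(1681 + (-21 + 9)) = 1/(1681 - 12) = 1/1669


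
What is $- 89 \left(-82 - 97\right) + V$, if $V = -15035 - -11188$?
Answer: $12084$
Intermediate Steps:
$V = -3847$ ($V = -15035 + 11188 = -3847$)
$- 89 \left(-82 - 97\right) + V = - 89 \left(-82 - 97\right) - 3847 = \left(-89\right) \left(-179\right) - 3847 = 15931 - 3847 = 12084$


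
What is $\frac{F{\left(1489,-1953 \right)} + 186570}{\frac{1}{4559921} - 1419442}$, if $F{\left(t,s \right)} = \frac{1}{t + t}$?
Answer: $- \frac{2533517009328581}{19275234197793218} \approx -0.13144$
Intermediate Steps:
$F{\left(t,s \right)} = \frac{1}{2 t}$
$\frac{F{\left(1489,-1953 \right)} + 186570}{\frac{1}{4559921} - 1419442} = \frac{\frac{1}{2 \cdot 1489} + 186570}{\frac{1}{4559921} - 1419442} = \frac{\frac{1}{2} \cdot \frac{1}{1489} + 186570}{\frac{1}{4559921} - 1419442} = \frac{\frac{1}{2978} + 186570}{- \frac{6472543384081}{4559921}} = \frac{555605461}{2978} \left(- \frac{4559921}{6472543384081}\right) = - \frac{2533517009328581}{19275234197793218}$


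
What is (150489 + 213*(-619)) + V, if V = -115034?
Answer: -96392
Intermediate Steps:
(150489 + 213*(-619)) + V = (150489 + 213*(-619)) - 115034 = (150489 - 131847) - 115034 = 18642 - 115034 = -96392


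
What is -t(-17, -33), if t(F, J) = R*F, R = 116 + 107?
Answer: 3791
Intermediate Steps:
R = 223
t(F, J) = 223*F
-t(-17, -33) = -223*(-17) = -1*(-3791) = 3791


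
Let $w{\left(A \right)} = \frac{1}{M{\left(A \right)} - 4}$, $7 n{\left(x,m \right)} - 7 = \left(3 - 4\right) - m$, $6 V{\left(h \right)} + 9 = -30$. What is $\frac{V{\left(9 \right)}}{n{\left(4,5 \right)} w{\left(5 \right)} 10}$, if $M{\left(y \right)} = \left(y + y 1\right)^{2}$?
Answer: $- \frac{2184}{5} \approx -436.8$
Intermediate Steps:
$M{\left(y \right)} = 4 y^{2}$ ($M{\left(y \right)} = \left(y + y\right)^{2} = \left(2 y\right)^{2} = 4 y^{2}$)
$V{\left(h \right)} = - \frac{13}{2}$ ($V{\left(h \right)} = - \frac{3}{2} + \frac{1}{6} \left(-30\right) = - \frac{3}{2} - 5 = - \frac{13}{2}$)
$n{\left(x,m \right)} = \frac{6}{7} - \frac{m}{7}$ ($n{\left(x,m \right)} = 1 + \frac{\left(3 - 4\right) - m}{7} = 1 + \frac{-1 - m}{7} = 1 - \left(\frac{1}{7} + \frac{m}{7}\right) = \frac{6}{7} - \frac{m}{7}$)
$w{\left(A \right)} = \frac{1}{-4 + 4 A^{2}}$ ($w{\left(A \right)} = \frac{1}{4 A^{2} - 4} = \frac{1}{-4 + 4 A^{2}}$)
$\frac{V{\left(9 \right)}}{n{\left(4,5 \right)} w{\left(5 \right)} 10} = - \frac{13}{2 \left(\frac{6}{7} - \frac{5}{7}\right) \frac{1}{4 \left(-1 + 5^{2}\right)} 10} = - \frac{13}{2 \left(\frac{6}{7} - \frac{5}{7}\right) \frac{1}{4 \left(-1 + 25\right)} 10} = - \frac{13}{2 \frac{\frac{1}{4} \cdot \frac{1}{24}}{7} \cdot 10} = - \frac{13}{2 \cdot \frac{1}{7} \cdot \frac{1}{96} \cdot 10} = - \frac{13}{2 \cdot \frac{1}{672} \cdot 10} = - \frac{13}{2 \cdot \frac{5}{336}} = \left(- \frac{13}{2}\right) \frac{336}{5} = - \frac{2184}{5}$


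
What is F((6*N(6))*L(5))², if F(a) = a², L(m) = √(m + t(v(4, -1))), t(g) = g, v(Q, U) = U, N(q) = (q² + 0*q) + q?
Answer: 64524128256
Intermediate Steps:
N(q) = q + q² (N(q) = (q² + 0) + q = q² + q = q + q²)
L(m) = √(-1 + m) (L(m) = √(m - 1) = √(-1 + m))
F((6*N(6))*L(5))² = (((6*(6*(1 + 6)))*√(-1 + 5))²)² = (((6*(6*7))*√4)²)² = (((6*42)*2)²)² = ((252*2)²)² = (504²)² = 254016² = 64524128256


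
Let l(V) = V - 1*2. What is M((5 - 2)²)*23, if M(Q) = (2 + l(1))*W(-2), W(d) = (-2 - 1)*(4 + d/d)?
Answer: -345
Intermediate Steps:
W(d) = -15 (W(d) = -3*(4 + 1) = -3*5 = -15)
l(V) = -2 + V (l(V) = V - 2 = -2 + V)
M(Q) = -15 (M(Q) = (2 + (-2 + 1))*(-15) = (2 - 1)*(-15) = 1*(-15) = -15)
M((5 - 2)²)*23 = -15*23 = -345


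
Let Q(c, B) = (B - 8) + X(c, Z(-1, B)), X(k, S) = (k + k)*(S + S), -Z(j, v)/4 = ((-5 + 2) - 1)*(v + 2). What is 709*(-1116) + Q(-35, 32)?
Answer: -867380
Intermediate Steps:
Z(j, v) = 32 + 16*v (Z(j, v) = -4*((-5 + 2) - 1)*(v + 2) = -4*(-3 - 1)*(2 + v) = -(-16)*(2 + v) = -4*(-8 - 4*v) = 32 + 16*v)
X(k, S) = 4*S*k (X(k, S) = (2*k)*(2*S) = 4*S*k)
Q(c, B) = -8 + B + 4*c*(32 + 16*B) (Q(c, B) = (B - 8) + 4*(32 + 16*B)*c = (-8 + B) + 4*c*(32 + 16*B) = -8 + B + 4*c*(32 + 16*B))
709*(-1116) + Q(-35, 32) = 709*(-1116) + (-8 + 32 + 64*(-35)*(2 + 32)) = -791244 + (-8 + 32 + 64*(-35)*34) = -791244 + (-8 + 32 - 76160) = -791244 - 76136 = -867380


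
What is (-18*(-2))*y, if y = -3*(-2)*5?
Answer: 1080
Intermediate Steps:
y = 30 (y = 6*5 = 30)
(-18*(-2))*y = -18*(-2)*30 = 36*30 = 1080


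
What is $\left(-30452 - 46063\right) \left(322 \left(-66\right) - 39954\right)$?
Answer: $4683177090$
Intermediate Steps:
$\left(-30452 - 46063\right) \left(322 \left(-66\right) - 39954\right) = - 76515 \left(-21252 - 39954\right) = \left(-76515\right) \left(-61206\right) = 4683177090$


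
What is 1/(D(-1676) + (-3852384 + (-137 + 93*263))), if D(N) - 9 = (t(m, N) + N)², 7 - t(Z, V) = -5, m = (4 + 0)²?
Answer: -1/1059157 ≈ -9.4415e-7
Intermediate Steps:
m = 16 (m = 4² = 16)
t(Z, V) = 12 (t(Z, V) = 7 - 1*(-5) = 7 + 5 = 12)
D(N) = 9 + (12 + N)²
1/(D(-1676) + (-3852384 + (-137 + 93*263))) = 1/((9 + (12 - 1676)²) + (-3852384 + (-137 + 93*263))) = 1/((9 + (-1664)²) + (-3852384 + (-137 + 24459))) = 1/((9 + 2768896) + (-3852384 + 24322)) = 1/(2768905 - 3828062) = 1/(-1059157) = -1/1059157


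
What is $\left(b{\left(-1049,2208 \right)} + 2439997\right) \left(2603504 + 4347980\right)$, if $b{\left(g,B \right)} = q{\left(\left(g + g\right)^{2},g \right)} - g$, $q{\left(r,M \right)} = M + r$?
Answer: $47559279885884$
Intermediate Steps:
$b{\left(g,B \right)} = 4 g^{2}$ ($b{\left(g,B \right)} = \left(g + \left(g + g\right)^{2}\right) - g = \left(g + \left(2 g\right)^{2}\right) - g = \left(g + 4 g^{2}\right) - g = 4 g^{2}$)
$\left(b{\left(-1049,2208 \right)} + 2439997\right) \left(2603504 + 4347980\right) = \left(4 \left(-1049\right)^{2} + 2439997\right) \left(2603504 + 4347980\right) = \left(4 \cdot 1100401 + 2439997\right) 6951484 = \left(4401604 + 2439997\right) 6951484 = 6841601 \cdot 6951484 = 47559279885884$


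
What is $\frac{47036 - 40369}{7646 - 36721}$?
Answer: $- \frac{6667}{29075} \approx -0.2293$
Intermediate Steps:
$\frac{47036 - 40369}{7646 - 36721} = \frac{6667}{-29075} = 6667 \left(- \frac{1}{29075}\right) = - \frac{6667}{29075}$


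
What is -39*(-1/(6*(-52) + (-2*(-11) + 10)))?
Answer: -39/280 ≈ -0.13929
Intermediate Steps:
-39*(-1/(6*(-52) + (-2*(-11) + 10))) = -39*(-1/(-312 + (22 + 10))) = -39*(-1/(-312 + 32)) = -39/((-1*(-280))) = -39/280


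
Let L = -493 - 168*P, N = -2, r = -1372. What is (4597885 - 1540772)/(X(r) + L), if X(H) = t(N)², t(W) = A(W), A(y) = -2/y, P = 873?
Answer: -3057113/147156 ≈ -20.775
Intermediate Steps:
t(W) = -2/W
X(H) = 1 (X(H) = (-2/(-2))² = (-2*(-½))² = 1² = 1)
L = -147157 (L = -493 - 168*873 = -493 - 146664 = -147157)
(4597885 - 1540772)/(X(r) + L) = (4597885 - 1540772)/(1 - 147157) = 3057113/(-147156) = 3057113*(-1/147156) = -3057113/147156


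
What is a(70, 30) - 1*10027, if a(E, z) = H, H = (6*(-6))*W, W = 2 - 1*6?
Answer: -9883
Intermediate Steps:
W = -4 (W = 2 - 6 = -4)
H = 144 (H = (6*(-6))*(-4) = -36*(-4) = 144)
a(E, z) = 144
a(70, 30) - 1*10027 = 144 - 1*10027 = 144 - 10027 = -9883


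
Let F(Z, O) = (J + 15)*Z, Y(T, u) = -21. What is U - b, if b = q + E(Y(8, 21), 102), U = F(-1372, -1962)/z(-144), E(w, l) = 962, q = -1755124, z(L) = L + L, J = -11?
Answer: 31575259/18 ≈ 1.7542e+6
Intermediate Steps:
z(L) = 2*L
F(Z, O) = 4*Z (F(Z, O) = (-11 + 15)*Z = 4*Z)
U = 343/18 (U = (4*(-1372))/((2*(-144))) = -5488/(-288) = -5488*(-1/288) = 343/18 ≈ 19.056)
b = -1754162 (b = -1755124 + 962 = -1754162)
U - b = 343/18 - 1*(-1754162) = 343/18 + 1754162 = 31575259/18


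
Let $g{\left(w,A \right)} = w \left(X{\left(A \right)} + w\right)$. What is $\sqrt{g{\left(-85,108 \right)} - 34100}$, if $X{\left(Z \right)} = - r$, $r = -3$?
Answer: $i \sqrt{27130} \approx 164.71 i$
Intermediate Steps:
$X{\left(Z \right)} = 3$ ($X{\left(Z \right)} = \left(-1\right) \left(-3\right) = 3$)
$g{\left(w,A \right)} = w \left(3 + w\right)$
$\sqrt{g{\left(-85,108 \right)} - 34100} = \sqrt{- 85 \left(3 - 85\right) - 34100} = \sqrt{\left(-85\right) \left(-82\right) - 34100} = \sqrt{6970 - 34100} = \sqrt{-27130} = i \sqrt{27130}$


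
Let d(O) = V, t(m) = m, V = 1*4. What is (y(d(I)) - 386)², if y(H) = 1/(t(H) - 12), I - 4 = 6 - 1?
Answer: 9541921/64 ≈ 1.4909e+5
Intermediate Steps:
I = 9 (I = 4 + (6 - 1) = 4 + 5 = 9)
V = 4
d(O) = 4
y(H) = 1/(-12 + H) (y(H) = 1/(H - 12) = 1/(-12 + H))
(y(d(I)) - 386)² = (1/(-12 + 4) - 386)² = (1/(-8) - 386)² = (-⅛ - 386)² = (-3089/8)² = 9541921/64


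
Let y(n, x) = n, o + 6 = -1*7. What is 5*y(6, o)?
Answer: 30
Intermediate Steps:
o = -13 (o = -6 - 1*7 = -6 - 7 = -13)
5*y(6, o) = 5*6 = 30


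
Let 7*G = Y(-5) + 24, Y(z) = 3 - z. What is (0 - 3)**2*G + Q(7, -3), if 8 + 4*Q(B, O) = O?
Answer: 1075/28 ≈ 38.393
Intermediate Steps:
Q(B, O) = -2 + O/4
G = 32/7 (G = ((3 - 1*(-5)) + 24)/7 = ((3 + 5) + 24)/7 = (8 + 24)/7 = (1/7)*32 = 32/7 ≈ 4.5714)
(0 - 3)**2*G + Q(7, -3) = (0 - 3)**2*(32/7) + (-2 + (1/4)*(-3)) = (-3)**2*(32/7) + (-2 - 3/4) = 9*(32/7) - 11/4 = 288/7 - 11/4 = 1075/28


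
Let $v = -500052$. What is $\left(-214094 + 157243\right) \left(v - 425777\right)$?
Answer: $52634304479$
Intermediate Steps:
$\left(-214094 + 157243\right) \left(v - 425777\right) = \left(-214094 + 157243\right) \left(-500052 - 425777\right) = \left(-56851\right) \left(-925829\right) = 52634304479$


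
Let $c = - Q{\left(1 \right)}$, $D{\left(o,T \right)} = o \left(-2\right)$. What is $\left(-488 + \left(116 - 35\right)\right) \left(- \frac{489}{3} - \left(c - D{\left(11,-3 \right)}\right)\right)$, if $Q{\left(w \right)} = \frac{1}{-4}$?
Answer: $\frac{301587}{4} \approx 75397.0$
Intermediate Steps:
$D{\left(o,T \right)} = - 2 o$
$Q{\left(w \right)} = - \frac{1}{4}$
$c = \frac{1}{4}$ ($c = \left(-1\right) \left(- \frac{1}{4}\right) = \frac{1}{4} \approx 0.25$)
$\left(-488 + \left(116 - 35\right)\right) \left(- \frac{489}{3} - \left(c - D{\left(11,-3 \right)}\right)\right) = \left(-488 + \left(116 - 35\right)\right) \left(- \frac{489}{3} - \frac{89}{4}\right) = \left(-488 + 81\right) \left(\left(-489\right) \frac{1}{3} - \frac{89}{4}\right) = - 407 \left(-163 - \frac{89}{4}\right) = \left(-407\right) \left(- \frac{741}{4}\right) = \frac{301587}{4}$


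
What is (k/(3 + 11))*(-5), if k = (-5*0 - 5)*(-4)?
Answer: -50/7 ≈ -7.1429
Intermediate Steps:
k = 20 (k = (0 - 5)*(-4) = -5*(-4) = 20)
(k/(3 + 11))*(-5) = (20/(3 + 11))*(-5) = (20/14)*(-5) = (20*(1/14))*(-5) = (10/7)*(-5) = -50/7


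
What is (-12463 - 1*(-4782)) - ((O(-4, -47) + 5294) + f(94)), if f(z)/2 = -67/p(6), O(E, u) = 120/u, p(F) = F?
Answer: -1825966/141 ≈ -12950.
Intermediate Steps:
f(z) = -67/3 (f(z) = 2*(-67/6) = -67/3)
(-12463 - 1*(-4782)) - ((O(-4, -47) + 5294) + f(94)) = (-12463 - 1*(-4782)) - ((120/(-47) + 5294) - 67/3) = (-12463 + 4782) - ((120*(-1/47) + 5294) - 67/3) = -7681 - ((-120/47 + 5294) - 67/3) = -7681 - (248698/47 - 67/3) = -7681 - 1*742945/141 = -7681 - 742945/141 = -1825966/141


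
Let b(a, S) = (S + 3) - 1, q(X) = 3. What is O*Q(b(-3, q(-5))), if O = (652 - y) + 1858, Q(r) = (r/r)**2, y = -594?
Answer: 3104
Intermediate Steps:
b(a, S) = 2 + S (b(a, S) = (3 + S) - 1 = 2 + S)
Q(r) = 1 (Q(r) = 1**2 = 1)
O = 3104 (O = (652 - 1*(-594)) + 1858 = (652 + 594) + 1858 = 1246 + 1858 = 3104)
O*Q(b(-3, q(-5))) = 3104*1 = 3104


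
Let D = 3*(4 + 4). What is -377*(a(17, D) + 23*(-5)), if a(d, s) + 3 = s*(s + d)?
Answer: -326482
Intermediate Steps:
D = 24 (D = 3*8 = 24)
a(d, s) = -3 + s*(d + s) (a(d, s) = -3 + s*(s + d) = -3 + s*(d + s))
-377*(a(17, D) + 23*(-5)) = -377*((-3 + 24² + 17*24) + 23*(-5)) = -377*((-3 + 576 + 408) - 115) = -377*(981 - 115) = -377*866 = -326482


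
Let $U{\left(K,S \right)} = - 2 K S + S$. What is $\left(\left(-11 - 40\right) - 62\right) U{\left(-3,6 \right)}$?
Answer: $-4746$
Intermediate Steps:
$U{\left(K,S \right)} = S - 2 K S$ ($U{\left(K,S \right)} = - 2 K S + S = S - 2 K S$)
$\left(\left(-11 - 40\right) - 62\right) U{\left(-3,6 \right)} = \left(\left(-11 - 40\right) - 62\right) 6 \left(1 - -6\right) = \left(-51 - 62\right) 6 \left(1 + 6\right) = - 113 \cdot 6 \cdot 7 = \left(-113\right) 42 = -4746$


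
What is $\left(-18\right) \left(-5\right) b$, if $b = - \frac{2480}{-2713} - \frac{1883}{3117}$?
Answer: $\frac{78647430}{2818807} \approx 27.901$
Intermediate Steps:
$b = \frac{2621581}{8456421}$ ($b = \left(-2480\right) \left(- \frac{1}{2713}\right) - \frac{1883}{3117} = \frac{2480}{2713} - \frac{1883}{3117} = \frac{2621581}{8456421} \approx 0.31001$)
$\left(-18\right) \left(-5\right) b = \left(-18\right) \left(-5\right) \frac{2621581}{8456421} = 90 \cdot \frac{2621581}{8456421} = \frac{78647430}{2818807}$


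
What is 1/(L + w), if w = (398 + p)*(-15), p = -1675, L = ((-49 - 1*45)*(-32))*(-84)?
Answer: -1/233517 ≈ -4.2823e-6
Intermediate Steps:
L = -252672 (L = ((-49 - 45)*(-32))*(-84) = -94*(-32)*(-84) = 3008*(-84) = -252672)
w = 19155 (w = (398 - 1675)*(-15) = -1277*(-15) = 19155)
1/(L + w) = 1/(-252672 + 19155) = 1/(-233517) = -1/233517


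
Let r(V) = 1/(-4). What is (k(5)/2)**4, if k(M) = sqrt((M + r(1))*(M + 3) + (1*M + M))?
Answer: 144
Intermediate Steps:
r(V) = -1/4
k(M) = sqrt(2*M + (3 + M)*(-1/4 + M)) (k(M) = sqrt((M - 1/4)*(M + 3) + (1*M + M)) = sqrt((-1/4 + M)*(3 + M) + (M + M)) = sqrt((3 + M)*(-1/4 + M) + 2*M) = sqrt(2*M + (3 + M)*(-1/4 + M)))
(k(5)/2)**4 = ((sqrt(-3 + 4*5**2 + 19*5)/2)/2)**4 = ((sqrt(-3 + 4*25 + 95)/2)*(1/2))**4 = ((sqrt(-3 + 100 + 95)/2)*(1/2))**4 = ((sqrt(192)/2)*(1/2))**4 = (((8*sqrt(3))/2)*(1/2))**4 = ((4*sqrt(3))*(1/2))**4 = (2*sqrt(3))**4 = 144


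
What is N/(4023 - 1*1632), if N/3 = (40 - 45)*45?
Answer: -225/797 ≈ -0.28231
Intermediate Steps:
N = -675 (N = 3*((40 - 45)*45) = 3*(-5*45) = 3*(-225) = -675)
N/(4023 - 1*1632) = -675/(4023 - 1*1632) = -675/(4023 - 1632) = -675/2391 = -675*1/2391 = -225/797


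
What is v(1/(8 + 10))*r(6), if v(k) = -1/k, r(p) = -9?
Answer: 162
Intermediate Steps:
v(1/(8 + 10))*r(6) = -1/(1/(8 + 10))*(-9) = -1/(1/18)*(-9) = -1/1/18*(-9) = -1*18*(-9) = -18*(-9) = 162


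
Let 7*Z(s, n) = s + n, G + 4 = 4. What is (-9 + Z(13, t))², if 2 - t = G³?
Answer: 2304/49 ≈ 47.020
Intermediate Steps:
G = 0 (G = -4 + 4 = 0)
t = 2 (t = 2 - 1*0³ = 2 - 1*0 = 2 + 0 = 2)
Z(s, n) = n/7 + s/7 (Z(s, n) = (s + n)/7 = (n + s)/7 = n/7 + s/7)
(-9 + Z(13, t))² = (-9 + ((⅐)*2 + (⅐)*13))² = (-9 + (2/7 + 13/7))² = (-9 + 15/7)² = (-48/7)² = 2304/49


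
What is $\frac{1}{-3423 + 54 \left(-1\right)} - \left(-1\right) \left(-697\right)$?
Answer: $- \frac{2423470}{3477} \approx -697.0$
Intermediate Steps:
$\frac{1}{-3423 + 54 \left(-1\right)} - \left(-1\right) \left(-697\right) = \frac{1}{-3423 - 54} - 697 = \frac{1}{-3477} - 697 = - \frac{1}{3477} - 697 = - \frac{2423470}{3477}$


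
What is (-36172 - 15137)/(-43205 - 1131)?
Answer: 51309/44336 ≈ 1.1573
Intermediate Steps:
(-36172 - 15137)/(-43205 - 1131) = -51309/(-44336) = -51309*(-1/44336) = 51309/44336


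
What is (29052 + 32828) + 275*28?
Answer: 69580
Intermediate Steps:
(29052 + 32828) + 275*28 = 61880 + 7700 = 69580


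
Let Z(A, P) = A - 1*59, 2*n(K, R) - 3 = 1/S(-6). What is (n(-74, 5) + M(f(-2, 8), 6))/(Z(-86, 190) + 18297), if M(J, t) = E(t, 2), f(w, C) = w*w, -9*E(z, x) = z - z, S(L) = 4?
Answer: 13/145216 ≈ 8.9522e-5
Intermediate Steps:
E(z, x) = 0 (E(z, x) = -(z - z)/9 = -⅑*0 = 0)
f(w, C) = w²
n(K, R) = 13/8 (n(K, R) = 3/2 + (½)/4 = 3/2 + (½)*(¼) = 3/2 + ⅛ = 13/8)
M(J, t) = 0
Z(A, P) = -59 + A (Z(A, P) = A - 59 = -59 + A)
(n(-74, 5) + M(f(-2, 8), 6))/(Z(-86, 190) + 18297) = (13/8 + 0)/((-59 - 86) + 18297) = 13/(8*(-145 + 18297)) = (13/8)/18152 = (13/8)*(1/18152) = 13/145216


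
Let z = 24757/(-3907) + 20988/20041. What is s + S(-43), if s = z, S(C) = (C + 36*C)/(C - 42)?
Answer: 89372429232/6655515895 ≈ 13.428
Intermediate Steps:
S(C) = 37*C/(-42 + C) (S(C) = (37*C)/(-42 + C) = 37*C/(-42 + C))
z = -414154921/78300187 (z = 24757*(-1/3907) + 20988*(1/20041) = -24757/3907 + 20988/20041 = -414154921/78300187 ≈ -5.2893)
s = -414154921/78300187 ≈ -5.2893
s + S(-43) = -414154921/78300187 + 37*(-43)/(-42 - 43) = -414154921/78300187 + 37*(-43)/(-85) = -414154921/78300187 + 37*(-43)*(-1/85) = -414154921/78300187 + 1591/85 = 89372429232/6655515895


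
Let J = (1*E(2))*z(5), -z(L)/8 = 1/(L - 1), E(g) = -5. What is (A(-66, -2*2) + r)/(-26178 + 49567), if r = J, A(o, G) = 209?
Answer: 219/23389 ≈ 0.0093634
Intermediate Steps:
z(L) = -8/(-1 + L) (z(L) = -8/(L - 1) = -8/(-1 + L))
J = 10 (J = (1*(-5))*(-8/(-1 + 5)) = -(-40)/4 = -5*(-2) = 10)
r = 10
(A(-66, -2*2) + r)/(-26178 + 49567) = (209 + 10)/(-26178 + 49567) = 219/23389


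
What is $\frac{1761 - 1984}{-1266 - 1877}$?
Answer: $\frac{223}{3143} \approx 0.070951$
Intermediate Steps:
$\frac{1761 - 1984}{-1266 - 1877} = - \frac{223}{-3143} = \left(-223\right) \left(- \frac{1}{3143}\right) = \frac{223}{3143}$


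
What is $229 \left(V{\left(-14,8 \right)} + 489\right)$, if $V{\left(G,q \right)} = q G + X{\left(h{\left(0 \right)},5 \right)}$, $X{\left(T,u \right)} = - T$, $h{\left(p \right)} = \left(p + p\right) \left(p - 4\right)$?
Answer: $86333$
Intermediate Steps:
$h{\left(p \right)} = 2 p \left(-4 + p\right)$
$V{\left(G,q \right)} = G q$ ($V{\left(G,q \right)} = q G - 2 \cdot 0 \left(-4 + 0\right) = G q - 2 \cdot 0 \left(-4\right) = G q - 0 = G q + 0 = G q$)
$229 \left(V{\left(-14,8 \right)} + 489\right) = 229 \left(\left(-14\right) 8 + 489\right) = 229 \left(-112 + 489\right) = 229 \cdot 377 = 86333$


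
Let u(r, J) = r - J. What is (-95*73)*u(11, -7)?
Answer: -124830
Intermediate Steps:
(-95*73)*u(11, -7) = (-95*73)*(11 - 1*(-7)) = -6935*(11 + 7) = -6935*18 = -124830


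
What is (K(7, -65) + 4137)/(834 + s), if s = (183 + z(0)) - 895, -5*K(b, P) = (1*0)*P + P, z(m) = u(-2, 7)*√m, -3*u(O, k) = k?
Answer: 2075/61 ≈ 34.016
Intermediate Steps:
u(O, k) = -k/3
z(m) = -7*√m/3 (z(m) = (-⅓*7)*√m = -7*√m/3)
K(b, P) = -P/5 (K(b, P) = -((1*0)*P + P)/5 = -(0*P + P)/5 = -(0 + P)/5 = -P/5)
s = -712 (s = (183 - 7*√0/3) - 895 = (183 - 7/3*0) - 895 = (183 + 0) - 895 = 183 - 895 = -712)
(K(7, -65) + 4137)/(834 + s) = (-⅕*(-65) + 4137)/(834 - 712) = (13 + 4137)/122 = 4150*(1/122) = 2075/61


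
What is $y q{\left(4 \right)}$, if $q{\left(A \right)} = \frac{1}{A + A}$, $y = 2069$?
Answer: $\frac{2069}{8} \approx 258.63$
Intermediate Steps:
$q{\left(A \right)} = \frac{1}{2 A}$
$y q{\left(4 \right)} = 2069 \frac{1}{2 \cdot 4} = 2069 \cdot \frac{1}{2} \cdot \frac{1}{4} = 2069 \cdot \frac{1}{8} = \frac{2069}{8}$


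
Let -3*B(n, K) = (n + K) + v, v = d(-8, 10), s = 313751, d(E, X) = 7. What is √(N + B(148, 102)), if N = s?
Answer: 14*√14403/3 ≈ 560.06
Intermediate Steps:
v = 7
N = 313751
B(n, K) = -7/3 - K/3 - n/3 (B(n, K) = -((n + K) + 7)/3 = -((K + n) + 7)/3 = -(7 + K + n)/3 = -7/3 - K/3 - n/3)
√(N + B(148, 102)) = √(313751 + (-7/3 - ⅓*102 - ⅓*148)) = √(313751 + (-7/3 - 34 - 148/3)) = √(313751 - 257/3) = √(940996/3) = 14*√14403/3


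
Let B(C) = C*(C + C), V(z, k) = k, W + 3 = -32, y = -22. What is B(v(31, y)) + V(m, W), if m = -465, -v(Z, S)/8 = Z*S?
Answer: 59535837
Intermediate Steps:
v(Z, S) = -8*S*Z (v(Z, S) = -8*Z*S = -8*S*Z)
W = -35 (W = -3 - 32 = -35)
B(C) = 2*C² (B(C) = C*(2*C) = 2*C²)
B(v(31, y)) + V(m, W) = 2*(-8*(-22)*31)² - 35 = 2*5456² - 35 = 2*29767936 - 35 = 59535872 - 35 = 59535837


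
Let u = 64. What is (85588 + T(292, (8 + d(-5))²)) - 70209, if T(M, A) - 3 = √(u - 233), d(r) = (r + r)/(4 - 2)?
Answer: 15382 + 13*I ≈ 15382.0 + 13.0*I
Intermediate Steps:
d(r) = r (d(r) = (2*r)/2 = (2*r)*(½) = r)
T(M, A) = 3 + 13*I (T(M, A) = 3 + √(64 - 233) = 3 + √(-169) = 3 + 13*I)
(85588 + T(292, (8 + d(-5))²)) - 70209 = (85588 + (3 + 13*I)) - 70209 = (85591 + 13*I) - 70209 = 15382 + 13*I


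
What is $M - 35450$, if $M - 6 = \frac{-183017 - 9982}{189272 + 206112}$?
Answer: $- \frac{14014183495}{395384} \approx -35445.0$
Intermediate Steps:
$M = \frac{2179305}{395384}$ ($M = 6 + \frac{-183017 - 9982}{189272 + 206112} = 6 - \frac{192999}{395384} = \frac{2179305}{395384} \approx 5.5119$)
$M - 35450 = \frac{2179305}{395384} - 35450 = - \frac{14014183495}{395384}$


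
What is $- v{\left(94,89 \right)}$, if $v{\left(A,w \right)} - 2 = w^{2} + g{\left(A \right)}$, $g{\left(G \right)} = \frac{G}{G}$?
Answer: $-7924$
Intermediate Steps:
$g{\left(G \right)} = 1$
$v{\left(A,w \right)} = 3 + w^{2}$ ($v{\left(A,w \right)} = 2 + \left(w^{2} + 1\right) = 2 + \left(1 + w^{2}\right) = 3 + w^{2}$)
$- v{\left(94,89 \right)} = - (3 + 89^{2}) = - (3 + 7921) = \left(-1\right) 7924 = -7924$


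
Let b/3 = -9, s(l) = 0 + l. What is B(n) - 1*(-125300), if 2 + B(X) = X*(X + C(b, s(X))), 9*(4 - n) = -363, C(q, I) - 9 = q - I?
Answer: 124500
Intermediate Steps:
s(l) = l
b = -27 (b = 3*(-9) = -27)
C(q, I) = 9 + q - I (C(q, I) = 9 + (q - I) = 9 + q - I)
n = 133/3 (n = 4 - 1/9*(-363) = 4 + 121/3 = 133/3 ≈ 44.333)
B(X) = -2 - 18*X (B(X) = -2 + X*(X + (9 - 27 - X)) = -2 + X*(X + (-18 - X)) = -2 + X*(-18) = -2 - 18*X)
B(n) - 1*(-125300) = (-2 - 18*133/3) - 1*(-125300) = (-2 - 798) + 125300 = -800 + 125300 = 124500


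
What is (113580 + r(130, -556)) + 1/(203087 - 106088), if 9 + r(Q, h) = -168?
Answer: 10999977598/96999 ≈ 1.1340e+5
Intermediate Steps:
r(Q, h) = -177 (r(Q, h) = -9 - 168 = -177)
(113580 + r(130, -556)) + 1/(203087 - 106088) = (113580 - 177) + 1/(203087 - 106088) = 113403 + 1/96999 = 10999977598/96999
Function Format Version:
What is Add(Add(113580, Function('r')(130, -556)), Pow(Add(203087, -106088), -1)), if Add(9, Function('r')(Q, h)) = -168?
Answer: Rational(10999977598, 96999) ≈ 1.1340e+5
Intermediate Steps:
Function('r')(Q, h) = -177 (Function('r')(Q, h) = Add(-9, -168) = -177)
Add(Add(113580, Function('r')(130, -556)), Pow(Add(203087, -106088), -1)) = Add(Add(113580, -177), Pow(Add(203087, -106088), -1)) = Add(113403, Pow(96999, -1)) = Add(113403, Rational(1, 96999)) = Rational(10999977598, 96999)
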